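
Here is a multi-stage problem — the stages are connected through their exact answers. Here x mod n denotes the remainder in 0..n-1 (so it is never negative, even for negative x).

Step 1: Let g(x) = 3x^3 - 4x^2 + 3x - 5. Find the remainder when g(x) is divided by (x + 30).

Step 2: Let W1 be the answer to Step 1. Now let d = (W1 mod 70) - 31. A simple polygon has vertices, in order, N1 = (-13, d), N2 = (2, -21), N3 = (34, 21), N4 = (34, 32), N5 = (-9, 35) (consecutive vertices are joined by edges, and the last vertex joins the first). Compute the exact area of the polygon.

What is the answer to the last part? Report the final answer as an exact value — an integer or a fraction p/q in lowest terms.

Step 1: remainder = value at the root: 3*(-30)^3 - 4*(-30)^2 + 3*(-30)^1 - 5 = (-81000) + (-3600) + (-90) + (-5) = -84695; answer -84695
Step 2: W1 = -84695; d = -26; cross terms: (-13*-21 - 2*-26)=325, (2*21 - 34*-21)=756, (34*32 - 34*21)=374, (34*35 - -9*32)=1478, (-9*-26 - -13*35)=689; twice the area = |3622| = 3622; area = 1811; answer 1811

1811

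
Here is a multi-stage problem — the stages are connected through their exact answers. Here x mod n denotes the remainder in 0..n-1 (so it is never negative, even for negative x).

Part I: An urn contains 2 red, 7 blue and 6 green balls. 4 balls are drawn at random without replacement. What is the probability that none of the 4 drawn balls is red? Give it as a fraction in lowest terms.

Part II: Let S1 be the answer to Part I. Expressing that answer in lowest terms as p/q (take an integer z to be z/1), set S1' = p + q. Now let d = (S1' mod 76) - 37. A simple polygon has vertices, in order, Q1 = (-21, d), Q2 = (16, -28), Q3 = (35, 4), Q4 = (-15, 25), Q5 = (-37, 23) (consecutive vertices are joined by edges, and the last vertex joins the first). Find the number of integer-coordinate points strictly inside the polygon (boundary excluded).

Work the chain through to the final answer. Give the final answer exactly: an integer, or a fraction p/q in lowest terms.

1944

Part I: total draws C(15,4) = 1365; favorable C(13,4) = 715; P = 11/21; answer 11/21
Part II: S1 = 11/21; threaded value p + q = 32; d = -5; cross terms: (-21*-28 - 16*-5)=668, (16*4 - 35*-28)=1044, (35*25 - -15*4)=935, (-15*23 - -37*25)=580, (-37*-5 - -21*23)=668; twice the area = |3895| = 3895; area = 3895/2; boundary points = 1 + 1 + 1 + 2 + 4 = 9; strictly interior points = area - boundary/2 + 1 = 1944; answer 1944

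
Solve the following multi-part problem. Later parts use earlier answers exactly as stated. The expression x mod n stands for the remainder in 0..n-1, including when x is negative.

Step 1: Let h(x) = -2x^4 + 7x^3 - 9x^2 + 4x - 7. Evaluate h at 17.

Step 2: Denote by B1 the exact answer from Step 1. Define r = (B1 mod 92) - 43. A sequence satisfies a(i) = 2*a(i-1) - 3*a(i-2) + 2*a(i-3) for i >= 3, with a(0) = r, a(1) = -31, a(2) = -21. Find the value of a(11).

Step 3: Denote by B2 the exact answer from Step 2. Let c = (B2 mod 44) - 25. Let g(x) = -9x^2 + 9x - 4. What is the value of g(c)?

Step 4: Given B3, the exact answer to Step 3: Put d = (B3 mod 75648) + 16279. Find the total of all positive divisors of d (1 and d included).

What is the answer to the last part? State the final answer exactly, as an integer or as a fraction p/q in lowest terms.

134064

Step 1: -2*(17)^4 + 7*(17)^3 - 9*(17)^2 + 4*(17)^1 - 7 = (-167042) + (34391) + (-2601) + (68) + (-7) = -135191; answer -135191
Step 2: B1 = -135191; r = 6; a(3) = 2*(-21) - 3*(-31) + 2*(6) = 63; iterating: a(3)=63, a(4)=127, a(5)=23, a(6)=-209, a(7)=-233, a(8)=207, a(9)=695, a(10)=303, a(11)=-1065; answer -1065
Step 3: B2 = -1065; c = 10; -9*(10)^2 + 9*(10)^1 - 4 = (-900) + (90) + (-4) = -814; answer -814
Step 4: B3 = -814; d = 91113; 91113 = 3 * 11^2 * 251; sigma = (1 + 3) * (1 + 11 + 121) * (1 + 251) = 4 * 133 * 252 = 134064; answer 134064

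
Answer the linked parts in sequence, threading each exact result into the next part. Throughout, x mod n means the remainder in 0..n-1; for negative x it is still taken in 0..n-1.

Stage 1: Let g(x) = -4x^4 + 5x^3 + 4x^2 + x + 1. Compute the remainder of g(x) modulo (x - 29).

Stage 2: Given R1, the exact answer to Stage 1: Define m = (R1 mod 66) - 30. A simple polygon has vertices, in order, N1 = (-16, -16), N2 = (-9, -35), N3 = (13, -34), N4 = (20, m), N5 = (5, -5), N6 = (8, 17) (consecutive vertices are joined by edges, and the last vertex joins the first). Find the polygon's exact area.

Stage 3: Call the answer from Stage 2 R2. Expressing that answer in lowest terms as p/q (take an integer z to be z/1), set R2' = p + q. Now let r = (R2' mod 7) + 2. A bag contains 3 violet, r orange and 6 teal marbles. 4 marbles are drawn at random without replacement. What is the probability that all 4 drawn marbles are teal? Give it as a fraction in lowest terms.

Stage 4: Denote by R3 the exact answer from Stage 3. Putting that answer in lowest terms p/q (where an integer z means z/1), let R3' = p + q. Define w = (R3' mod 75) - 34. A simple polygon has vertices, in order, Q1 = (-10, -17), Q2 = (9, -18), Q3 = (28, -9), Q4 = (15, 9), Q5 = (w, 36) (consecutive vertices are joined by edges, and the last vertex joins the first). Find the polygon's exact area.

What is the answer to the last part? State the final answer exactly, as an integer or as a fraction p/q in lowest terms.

Stage 1: remainder = value at the root: -4*(29)^4 + 5*(29)^3 + 4*(29)^2 + 1*(29)^1 + 1 = (-2829124) + (121945) + (3364) + (29) + (1) = -2703785; answer -2703785
Stage 2: R1 = -2703785; m = 7; cross terms: (-16*-35 - -9*-16)=416, (-9*-34 - 13*-35)=761, (13*7 - 20*-34)=771, (20*-5 - 5*7)=-135, (5*17 - 8*-5)=125, (8*-16 - -16*17)=144; twice the area = |2082| = 2082; area = 1041; answer 1041
Stage 3: R2 = 1041; threaded value p + q = 1042; r = 8; total draws C(17,4) = 2380; favorable C(6,4) = 15; P = 3/476; answer 3/476
Stage 4: R3 = 3/476; threaded value p + q = 479; w = -5; cross terms: (-10*-18 - 9*-17)=333, (9*-9 - 28*-18)=423, (28*9 - 15*-9)=387, (15*36 - -5*9)=585, (-5*-17 - -10*36)=445; twice the area = |2173| = 2173; area = 2173/2; answer 2173/2

2173/2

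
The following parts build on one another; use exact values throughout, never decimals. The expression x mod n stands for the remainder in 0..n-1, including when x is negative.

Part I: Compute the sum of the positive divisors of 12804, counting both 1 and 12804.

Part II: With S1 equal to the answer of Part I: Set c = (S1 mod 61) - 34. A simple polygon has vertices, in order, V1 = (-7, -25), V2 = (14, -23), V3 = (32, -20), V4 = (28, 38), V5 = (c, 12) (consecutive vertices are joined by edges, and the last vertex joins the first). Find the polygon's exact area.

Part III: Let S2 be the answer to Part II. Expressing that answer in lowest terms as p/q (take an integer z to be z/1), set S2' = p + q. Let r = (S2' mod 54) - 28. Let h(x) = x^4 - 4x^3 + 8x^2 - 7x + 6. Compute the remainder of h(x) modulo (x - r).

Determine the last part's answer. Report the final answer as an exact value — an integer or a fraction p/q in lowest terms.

Part I: 12804 = 2^2 * 3 * 11 * 97; sigma = (1 + 2 + 4) * (1 + 3) * (1 + 11) * (1 + 97) = 7 * 4 * 12 * 98 = 32928; answer 32928
Part II: S1 = 32928; c = 15; cross terms: (-7*-23 - 14*-25)=511, (14*-20 - 32*-23)=456, (32*38 - 28*-20)=1776, (28*12 - 15*38)=-234, (15*-25 - -7*12)=-291; twice the area = |2218| = 2218; area = 1109; answer 1109
Part III: S2 = 1109; threaded value p + q = 1110; r = 2; remainder = value at the root: 1*(2)^4 - 4*(2)^3 + 8*(2)^2 - 7*(2)^1 + 6 = (16) + (-32) + (32) + (-14) + (6) = 8; answer 8

8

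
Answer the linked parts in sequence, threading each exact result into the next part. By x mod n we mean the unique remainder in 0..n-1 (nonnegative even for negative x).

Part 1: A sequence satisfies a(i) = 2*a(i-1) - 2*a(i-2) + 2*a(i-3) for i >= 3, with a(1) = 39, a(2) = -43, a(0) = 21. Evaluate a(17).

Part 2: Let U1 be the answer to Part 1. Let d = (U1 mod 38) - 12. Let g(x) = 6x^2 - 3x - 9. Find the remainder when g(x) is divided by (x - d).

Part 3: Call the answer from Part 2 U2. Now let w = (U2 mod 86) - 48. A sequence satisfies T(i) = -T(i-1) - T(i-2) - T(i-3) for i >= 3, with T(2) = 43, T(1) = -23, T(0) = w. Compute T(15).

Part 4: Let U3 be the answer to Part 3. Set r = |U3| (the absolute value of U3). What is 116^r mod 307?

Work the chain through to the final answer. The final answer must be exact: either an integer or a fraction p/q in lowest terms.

Part 1: a(3) = 2*(-43) - 2*(39) + 2*(21) = -122; iterating: a(3)=-122, a(4)=-80, a(5)=-2, a(6)=-88, a(7)=-332, a(8)=-492, a(9)=-496, a(10)=-672, a(11)=-1336, a(12)=-2320, a(13)=-3312, a(14)=-4656, a(15)=-7328, a(16)=-11968, a(17)=-18592; answer -18592
Part 2: U1 = -18592; d = 16; remainder = value at the root: 6*(16)^2 - 3*(16)^1 - 9 = (1536) + (-48) + (-9) = 1479; answer 1479
Part 3: U2 = 1479; w = -31; T(3) = -1*(43) - 1*(-23) - 1*(-31) = 11; iterating: T(3)=11, T(4)=-31, T(5)=-23, T(6)=43, T(7)=11, T(8)=-31, T(9)=-23, T(10)=43, T(11)=11, T(12)=-31, T(13)=-23, T(14)=43, T(15)=11; answer 11
Part 4: U3 = 11; r = 11; squarings mod 307: 116^1=116, 116^2=255, 116^4=248, 116^8=104; 116^11 = 116^1 * 116^2 * 116^8 = 180 (mod 307); answer 180

180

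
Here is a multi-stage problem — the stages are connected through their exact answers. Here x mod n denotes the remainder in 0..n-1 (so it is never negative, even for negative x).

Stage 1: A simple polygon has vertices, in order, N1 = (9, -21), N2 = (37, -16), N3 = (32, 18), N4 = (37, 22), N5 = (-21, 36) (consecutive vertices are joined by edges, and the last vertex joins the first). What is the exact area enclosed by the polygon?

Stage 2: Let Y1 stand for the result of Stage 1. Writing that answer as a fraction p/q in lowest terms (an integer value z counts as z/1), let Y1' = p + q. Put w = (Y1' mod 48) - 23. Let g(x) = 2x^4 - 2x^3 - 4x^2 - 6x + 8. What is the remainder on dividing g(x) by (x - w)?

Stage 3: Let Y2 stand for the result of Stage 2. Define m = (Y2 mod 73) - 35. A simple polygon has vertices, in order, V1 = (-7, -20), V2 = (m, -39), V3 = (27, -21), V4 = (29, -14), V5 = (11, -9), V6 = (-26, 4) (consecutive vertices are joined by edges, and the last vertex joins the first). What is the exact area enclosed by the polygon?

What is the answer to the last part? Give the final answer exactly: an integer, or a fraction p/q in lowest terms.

1829/2

Stage 1: cross terms: (9*-16 - 37*-21)=633, (37*18 - 32*-16)=1178, (32*22 - 37*18)=38, (37*36 - -21*22)=1794, (-21*-21 - 9*36)=117; twice the area = |3760| = 3760; area = 1880; answer 1880
Stage 2: Y1 = 1880; threaded value p + q = 1881; w = -14; remainder = value at the root: 2*(-14)^4 - 2*(-14)^3 - 4*(-14)^2 - 6*(-14)^1 + 8 = (76832) + (5488) + (-784) + (84) + (8) = 81628; answer 81628
Stage 3: Y2 = 81628; m = -21; cross terms: (-7*-39 - -21*-20)=-147, (-21*-21 - 27*-39)=1494, (27*-14 - 29*-21)=231, (29*-9 - 11*-14)=-107, (11*4 - -26*-9)=-190, (-26*-20 - -7*4)=548; twice the area = |1829| = 1829; area = 1829/2; answer 1829/2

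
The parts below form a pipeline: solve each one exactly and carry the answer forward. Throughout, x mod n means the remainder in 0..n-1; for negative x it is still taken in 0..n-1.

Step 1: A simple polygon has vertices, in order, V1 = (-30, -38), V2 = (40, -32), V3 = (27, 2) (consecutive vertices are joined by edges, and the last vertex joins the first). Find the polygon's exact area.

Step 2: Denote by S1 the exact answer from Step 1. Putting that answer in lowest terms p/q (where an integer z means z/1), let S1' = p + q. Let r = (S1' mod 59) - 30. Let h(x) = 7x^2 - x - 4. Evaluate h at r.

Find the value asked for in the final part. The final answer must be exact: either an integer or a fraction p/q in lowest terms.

2776

Step 1: cross terms: (-30*-32 - 40*-38)=2480, (40*2 - 27*-32)=944, (27*-38 - -30*2)=-966; twice the area = |2458| = 2458; area = 1229; answer 1229
Step 2: S1 = 1229; threaded value p + q = 1230; r = 20; 7*(20)^2 - 1*(20)^1 - 4 = (2800) + (-20) + (-4) = 2776; answer 2776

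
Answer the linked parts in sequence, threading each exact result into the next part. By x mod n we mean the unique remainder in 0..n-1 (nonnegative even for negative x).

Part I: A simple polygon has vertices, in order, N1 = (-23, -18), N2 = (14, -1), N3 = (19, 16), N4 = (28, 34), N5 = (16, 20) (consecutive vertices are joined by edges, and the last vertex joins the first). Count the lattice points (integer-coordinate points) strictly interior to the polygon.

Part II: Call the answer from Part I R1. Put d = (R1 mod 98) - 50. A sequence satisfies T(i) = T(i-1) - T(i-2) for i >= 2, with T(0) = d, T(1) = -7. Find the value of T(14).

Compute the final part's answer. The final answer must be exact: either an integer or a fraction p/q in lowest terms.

Part I: cross terms: (-23*-1 - 14*-18)=275, (14*16 - 19*-1)=243, (19*34 - 28*16)=198, (28*20 - 16*34)=16, (16*-18 - -23*20)=172; twice the area = |904| = 904; area = 452; boundary points = 1 + 1 + 9 + 2 + 1 = 14; strictly interior points = area - boundary/2 + 1 = 446; answer 446
Part II: R1 = 446; d = 4; T(2) = 1*(-7) - 1*(4) = -11; iterating: T(2)=-11, T(3)=-4, T(4)=7, T(5)=11, T(6)=4, T(7)=-7, T(8)=-11, T(9)=-4, T(10)=7, T(11)=11, T(12)=4, T(13)=-7, T(14)=-11; answer -11

-11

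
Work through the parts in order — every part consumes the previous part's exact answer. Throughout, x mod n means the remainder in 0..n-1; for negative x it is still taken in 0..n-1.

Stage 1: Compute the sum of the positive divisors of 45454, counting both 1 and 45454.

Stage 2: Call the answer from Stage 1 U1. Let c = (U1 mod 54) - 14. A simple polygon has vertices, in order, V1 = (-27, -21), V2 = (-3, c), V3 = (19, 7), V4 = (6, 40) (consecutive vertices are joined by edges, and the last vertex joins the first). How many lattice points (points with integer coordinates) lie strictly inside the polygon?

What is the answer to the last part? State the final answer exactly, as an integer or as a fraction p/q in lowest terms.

287

Stage 1: 45454 = 2 * 22727; sigma = (1 + 2) * (1 + 22727) = 3 * 22728 = 68184; answer 68184
Stage 2: U1 = 68184; c = 22; cross terms: (-27*22 - -3*-21)=-657, (-3*7 - 19*22)=-439, (19*40 - 6*7)=718, (6*-21 - -27*40)=954; twice the area = |576| = 576; area = 288; boundary points = 1 + 1 + 1 + 1 = 4; strictly interior points = area - boundary/2 + 1 = 287; answer 287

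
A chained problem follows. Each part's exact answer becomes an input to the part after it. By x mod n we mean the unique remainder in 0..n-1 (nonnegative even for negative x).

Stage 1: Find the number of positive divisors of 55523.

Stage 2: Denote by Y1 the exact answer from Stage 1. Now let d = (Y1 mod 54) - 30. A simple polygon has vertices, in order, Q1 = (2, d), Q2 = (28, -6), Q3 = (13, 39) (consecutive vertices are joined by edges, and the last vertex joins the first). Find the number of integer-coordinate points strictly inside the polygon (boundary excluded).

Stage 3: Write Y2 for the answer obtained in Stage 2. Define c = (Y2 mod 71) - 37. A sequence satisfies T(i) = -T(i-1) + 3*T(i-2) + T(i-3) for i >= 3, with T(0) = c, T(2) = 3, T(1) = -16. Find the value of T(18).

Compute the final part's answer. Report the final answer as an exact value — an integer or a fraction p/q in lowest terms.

5183195

Stage 1: 55523 = 13 * 4271; number of divisors = (1+1) * (1+1) = 4; answer 4
Stage 2: Y1 = 4; d = -26; cross terms: (2*-6 - 28*-26)=716, (28*39 - 13*-6)=1170, (13*-26 - 2*39)=-416; twice the area = |1470| = 1470; area = 735; boundary points = 2 + 15 + 1 = 18; strictly interior points = area - boundary/2 + 1 = 727; answer 727
Stage 3: Y2 = 727; c = -20; T(3) = -1*(3) + 3*(-16) + 1*(-20) = -71; iterating: T(3)=-71, T(4)=64, T(5)=-274, T(6)=395, T(7)=-1153, T(8)=2064, T(9)=-5128, T(10)=10167, T(11)=-23487, T(12)=48860, T(13)=-109154, T(14)=232247, T(15)=-510849, T(16)=1098436, T(17)=-2398736, T(18)=5183195; answer 5183195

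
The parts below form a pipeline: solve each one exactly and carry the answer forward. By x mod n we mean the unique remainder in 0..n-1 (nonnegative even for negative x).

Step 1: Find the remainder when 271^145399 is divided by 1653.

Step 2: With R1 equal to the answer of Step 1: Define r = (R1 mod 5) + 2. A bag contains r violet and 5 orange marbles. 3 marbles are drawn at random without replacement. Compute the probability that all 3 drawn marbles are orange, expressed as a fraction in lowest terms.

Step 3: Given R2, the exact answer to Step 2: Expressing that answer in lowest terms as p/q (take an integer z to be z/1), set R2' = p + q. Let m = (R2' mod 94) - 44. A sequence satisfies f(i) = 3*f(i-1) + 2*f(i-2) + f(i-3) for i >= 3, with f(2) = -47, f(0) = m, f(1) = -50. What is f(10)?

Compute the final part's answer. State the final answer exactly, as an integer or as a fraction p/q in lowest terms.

-2209670

Step 1: squarings mod 1653: 271^1=271, 271^2=709, 271^4=169, 271^8=460, 271^16=16, 271^32=256, 271^64=1069, 271^128=538, 271^256=169, 271^512=460, 271^1024=16, 271^2048=256, 271^4096=1069, 271^8192=538, 271^16384=169, 271^32768=460, 271^65536=16, 271^131072=256; 271^145399 = 271^1 * 271^2 * 271^4 * 271^16 * 271^32 * 271^64 * 271^128 * 271^256 * 271^512 * 271^1024 * 271^4096 * 271^8192 * 271^131072 = 910 (mod 1653); answer 910
Step 2: R1 = 910; r = 2; total draws C(7,3) = 35; favorable C(5,3) = 10; P = 2/7; answer 2/7
Step 3: R2 = 2/7; threaded value p + q = 9; m = -35; f(3) = 3*(-47) + 2*(-50) + 1*(-35) = -276; iterating: f(3)=-276, f(4)=-972, f(5)=-3515, f(6)=-12765, f(7)=-46297, f(8)=-167936, f(9)=-609167, f(10)=-2209670; answer -2209670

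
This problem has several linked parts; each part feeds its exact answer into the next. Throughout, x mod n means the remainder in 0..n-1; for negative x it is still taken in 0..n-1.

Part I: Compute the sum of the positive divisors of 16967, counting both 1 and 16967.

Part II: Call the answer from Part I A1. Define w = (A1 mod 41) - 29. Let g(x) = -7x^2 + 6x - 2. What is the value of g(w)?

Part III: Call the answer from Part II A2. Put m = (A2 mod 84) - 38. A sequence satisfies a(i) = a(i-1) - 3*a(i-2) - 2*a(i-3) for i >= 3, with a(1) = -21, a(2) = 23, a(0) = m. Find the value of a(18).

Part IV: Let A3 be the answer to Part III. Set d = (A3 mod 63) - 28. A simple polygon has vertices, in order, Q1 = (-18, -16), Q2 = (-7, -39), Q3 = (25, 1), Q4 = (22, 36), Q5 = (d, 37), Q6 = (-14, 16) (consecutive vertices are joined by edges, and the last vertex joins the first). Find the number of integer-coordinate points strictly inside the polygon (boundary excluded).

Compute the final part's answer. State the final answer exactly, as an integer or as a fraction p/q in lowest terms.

Part I: 16967 = 19^2 * 47; sigma = (1 + 19 + 361) * (1 + 47) = 381 * 48 = 18288; answer 18288
Part II: A1 = 18288; w = -27; -7*(-27)^2 + 6*(-27)^1 - 2 = (-5103) + (-162) + (-2) = -5267; answer -5267
Part III: A2 = -5267; m = -13; a(3) = 1*(23) - 3*(-21) - 2*(-13) = 112; iterating: a(3)=112, a(4)=85, a(5)=-297, a(6)=-776, a(7)=-55, a(8)=2867, a(9)=4584, a(10)=-3907, a(11)=-23393, a(12)=-20840, a(13)=57153, a(14)=166459, a(15)=36680, a(16)=-577003, a(17)=-1019961, a(18)=637688; answer 637688
Part IV: A3 = 637688; d = -26; cross terms: (-18*-39 - -7*-16)=590, (-7*1 - 25*-39)=968, (25*36 - 22*1)=878, (22*37 - -26*36)=1750, (-26*16 - -14*37)=102, (-14*-16 - -18*16)=512; twice the area = |4800| = 4800; area = 2400; boundary points = 1 + 8 + 1 + 1 + 3 + 4 = 18; strictly interior points = area - boundary/2 + 1 = 2392; answer 2392

2392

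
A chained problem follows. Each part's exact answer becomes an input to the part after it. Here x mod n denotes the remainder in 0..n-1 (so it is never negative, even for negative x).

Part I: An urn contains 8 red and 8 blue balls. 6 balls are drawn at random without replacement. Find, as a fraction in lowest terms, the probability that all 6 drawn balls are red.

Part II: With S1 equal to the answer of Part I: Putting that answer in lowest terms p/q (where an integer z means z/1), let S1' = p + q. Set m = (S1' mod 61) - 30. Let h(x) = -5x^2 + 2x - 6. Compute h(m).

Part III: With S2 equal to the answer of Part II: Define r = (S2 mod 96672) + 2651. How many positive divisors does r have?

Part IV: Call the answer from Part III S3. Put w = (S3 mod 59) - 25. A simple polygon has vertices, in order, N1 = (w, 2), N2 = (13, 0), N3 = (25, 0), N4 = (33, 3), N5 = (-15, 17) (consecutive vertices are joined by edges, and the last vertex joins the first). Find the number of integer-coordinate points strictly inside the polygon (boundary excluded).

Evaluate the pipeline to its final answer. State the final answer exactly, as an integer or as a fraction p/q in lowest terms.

449

Part I: total draws C(16,6) = 8008; favorable C(8,6) = 28; P = 1/286; answer 1/286
Part II: S1 = 1/286; threaded value p + q = 287; m = 13; -5*(13)^2 + 2*(13)^1 - 6 = (-845) + (26) + (-6) = -825; answer -825
Part III: S2 = -825; r = 98498; 98498 = 2 * 17 * 2897; number of divisors = (1+1) * (1+1) * (1+1) = 8; answer 8
Part IV: S3 = 8; w = -17; cross terms: (-17*0 - 13*2)=-26, (13*0 - 25*0)=0, (25*3 - 33*0)=75, (33*17 - -15*3)=606, (-15*2 - -17*17)=259; twice the area = |914| = 914; area = 457; boundary points = 2 + 12 + 1 + 2 + 1 = 18; strictly interior points = area - boundary/2 + 1 = 449; answer 449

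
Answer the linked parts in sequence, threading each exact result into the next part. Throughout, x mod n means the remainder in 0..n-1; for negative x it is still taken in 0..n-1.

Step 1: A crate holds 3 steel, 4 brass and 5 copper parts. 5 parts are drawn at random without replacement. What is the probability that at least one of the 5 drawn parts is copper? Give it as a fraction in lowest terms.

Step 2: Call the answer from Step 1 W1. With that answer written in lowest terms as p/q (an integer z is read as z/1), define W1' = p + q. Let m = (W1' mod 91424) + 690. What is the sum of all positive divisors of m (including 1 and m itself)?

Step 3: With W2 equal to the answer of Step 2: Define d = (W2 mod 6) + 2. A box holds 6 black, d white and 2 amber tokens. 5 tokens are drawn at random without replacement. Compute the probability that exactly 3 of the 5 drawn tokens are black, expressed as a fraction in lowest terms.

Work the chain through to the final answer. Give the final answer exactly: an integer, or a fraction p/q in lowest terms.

Step 1: total draws C(12,5) = 792; complement C(7,5) = 21; favorable 792 - 21 = 771; P = 257/264; answer 257/264
Step 2: W1 = 257/264; threaded value p + q = 521; m = 1211; 1211 = 7 * 173; sigma = (1 + 7) * (1 + 173) = 8 * 174 = 1392; answer 1392
Step 3: W2 = 1392; d = 2; total draws C(10,5) = 252; favorable C(6,3)*C(4,2) = 120; P = 10/21; answer 10/21

10/21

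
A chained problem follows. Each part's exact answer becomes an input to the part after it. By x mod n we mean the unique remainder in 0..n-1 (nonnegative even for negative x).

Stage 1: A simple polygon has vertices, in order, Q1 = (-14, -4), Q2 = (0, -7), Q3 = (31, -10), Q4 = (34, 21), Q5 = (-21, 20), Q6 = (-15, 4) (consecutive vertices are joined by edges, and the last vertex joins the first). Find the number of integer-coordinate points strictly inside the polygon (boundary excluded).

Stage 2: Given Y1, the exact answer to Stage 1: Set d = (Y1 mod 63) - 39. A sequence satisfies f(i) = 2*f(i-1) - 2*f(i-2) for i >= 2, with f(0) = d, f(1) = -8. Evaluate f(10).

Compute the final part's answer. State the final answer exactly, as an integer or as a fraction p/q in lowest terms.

-736

Stage 1: cross terms: (-14*-7 - 0*-4)=98, (0*-10 - 31*-7)=217, (31*21 - 34*-10)=991, (34*20 - -21*21)=1121, (-21*4 - -15*20)=216, (-15*-4 - -14*4)=116; twice the area = |2759| = 2759; area = 2759/2; boundary points = 1 + 1 + 1 + 1 + 2 + 1 = 7; strictly interior points = area - boundary/2 + 1 = 1377; answer 1377
Stage 2: Y1 = 1377; d = 15; f(2) = 2*(-8) - 2*(15) = -46; iterating: f(2)=-46, f(3)=-76, f(4)=-60, f(5)=32, f(6)=184, f(7)=304, f(8)=240, f(9)=-128, f(10)=-736; answer -736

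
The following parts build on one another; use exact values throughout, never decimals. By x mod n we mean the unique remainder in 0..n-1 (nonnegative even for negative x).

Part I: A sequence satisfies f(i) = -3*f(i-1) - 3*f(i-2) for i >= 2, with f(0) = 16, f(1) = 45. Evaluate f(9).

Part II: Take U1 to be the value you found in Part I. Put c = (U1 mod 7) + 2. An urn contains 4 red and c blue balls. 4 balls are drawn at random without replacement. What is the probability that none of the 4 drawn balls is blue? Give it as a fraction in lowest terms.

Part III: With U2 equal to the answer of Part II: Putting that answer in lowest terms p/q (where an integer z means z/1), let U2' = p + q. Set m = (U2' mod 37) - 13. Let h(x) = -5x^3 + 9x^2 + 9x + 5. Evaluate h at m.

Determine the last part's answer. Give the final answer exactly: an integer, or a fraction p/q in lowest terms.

-55862

Part I: f(2) = -3*(45) - 3*(16) = -183; iterating: f(2)=-183, f(3)=414, f(4)=-693, f(5)=837, f(6)=-432, f(7)=-1215, f(8)=4941, f(9)=-11178; answer -11178
Part II: U1 = -11178; c = 3; total draws C(7,4) = 35; favorable C(4,4) = 1; P = 1/35; answer 1/35
Part III: U2 = 1/35; threaded value p + q = 36; m = 23; -5*(23)^3 + 9*(23)^2 + 9*(23)^1 + 5 = (-60835) + (4761) + (207) + (5) = -55862; answer -55862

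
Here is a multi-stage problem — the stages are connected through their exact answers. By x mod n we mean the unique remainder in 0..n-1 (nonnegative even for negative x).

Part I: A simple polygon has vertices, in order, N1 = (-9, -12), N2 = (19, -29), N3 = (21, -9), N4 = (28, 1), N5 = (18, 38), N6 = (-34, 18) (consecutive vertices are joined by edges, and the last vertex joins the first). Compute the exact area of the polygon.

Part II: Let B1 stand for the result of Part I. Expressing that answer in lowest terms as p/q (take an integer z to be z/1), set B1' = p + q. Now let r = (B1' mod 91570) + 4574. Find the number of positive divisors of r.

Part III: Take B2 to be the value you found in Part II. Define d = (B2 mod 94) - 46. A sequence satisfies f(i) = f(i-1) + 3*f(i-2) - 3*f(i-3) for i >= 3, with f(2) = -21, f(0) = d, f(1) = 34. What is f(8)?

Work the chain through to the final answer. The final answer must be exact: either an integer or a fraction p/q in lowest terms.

Part I: cross terms: (-9*-29 - 19*-12)=489, (19*-9 - 21*-29)=438, (21*1 - 28*-9)=273, (28*38 - 18*1)=1046, (18*18 - -34*38)=1616, (-34*-12 - -9*18)=570; twice the area = |4432| = 4432; area = 2216; answer 2216
Part II: B1 = 2216; threaded value p + q = 2217; r = 6791; 6791 is prime, so its only divisors are 1 and 6791; count = 2; answer 2
Part III: B2 = 2; d = -44; f(3) = 1*(-21) + 3*(34) - 3*(-44) = 213; iterating: f(3)=213, f(4)=48, f(5)=750, f(6)=255, f(7)=2361, f(8)=876; answer 876

876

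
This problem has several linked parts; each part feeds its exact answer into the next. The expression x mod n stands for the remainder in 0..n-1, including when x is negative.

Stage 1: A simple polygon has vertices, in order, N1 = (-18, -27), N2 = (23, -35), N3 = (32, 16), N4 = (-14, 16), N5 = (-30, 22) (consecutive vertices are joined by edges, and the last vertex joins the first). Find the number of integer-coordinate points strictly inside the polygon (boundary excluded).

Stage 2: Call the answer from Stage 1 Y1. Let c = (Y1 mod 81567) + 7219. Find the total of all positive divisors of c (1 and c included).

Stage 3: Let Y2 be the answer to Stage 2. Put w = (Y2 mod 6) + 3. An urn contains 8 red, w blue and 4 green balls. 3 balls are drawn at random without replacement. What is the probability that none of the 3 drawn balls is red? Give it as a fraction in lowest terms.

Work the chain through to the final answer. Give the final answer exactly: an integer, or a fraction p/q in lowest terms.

Stage 1: cross terms: (-18*-35 - 23*-27)=1251, (23*16 - 32*-35)=1488, (32*16 - -14*16)=736, (-14*22 - -30*16)=172, (-30*-27 - -18*22)=1206; twice the area = |4853| = 4853; area = 4853/2; boundary points = 1 + 3 + 46 + 2 + 1 = 53; strictly interior points = area - boundary/2 + 1 = 2401; answer 2401
Stage 2: Y1 = 2401; c = 9620; 9620 = 2^2 * 5 * 13 * 37; sigma = (1 + 2 + 4) * (1 + 5) * (1 + 13) * (1 + 37) = 7 * 6 * 14 * 38 = 22344; answer 22344
Stage 3: Y2 = 22344; w = 3; total draws C(15,3) = 455; favorable C(7,3) = 35; P = 1/13; answer 1/13

1/13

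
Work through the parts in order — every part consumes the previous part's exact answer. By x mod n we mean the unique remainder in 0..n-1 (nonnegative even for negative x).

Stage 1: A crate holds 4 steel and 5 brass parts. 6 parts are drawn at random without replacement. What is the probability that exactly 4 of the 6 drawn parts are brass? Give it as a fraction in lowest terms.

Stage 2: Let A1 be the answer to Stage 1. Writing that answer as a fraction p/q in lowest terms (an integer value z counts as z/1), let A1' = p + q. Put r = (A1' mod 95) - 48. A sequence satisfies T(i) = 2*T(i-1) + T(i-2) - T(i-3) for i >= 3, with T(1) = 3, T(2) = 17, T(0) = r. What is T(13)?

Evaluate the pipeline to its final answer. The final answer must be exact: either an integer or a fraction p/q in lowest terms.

Stage 1: total draws C(9,6) = 84; favorable C(5,4)*C(4,2) = 30; P = 5/14; answer 5/14
Stage 2: A1 = 5/14; threaded value p + q = 19; r = -29; T(3) = 2*(17) + 1*(3) - 1*(-29) = 66; iterating: T(3)=66, T(4)=146, T(5)=341, T(6)=762, T(7)=1719, T(8)=3859, T(9)=8675, T(10)=19490, T(11)=43796, T(12)=98407, T(13)=221120; answer 221120

221120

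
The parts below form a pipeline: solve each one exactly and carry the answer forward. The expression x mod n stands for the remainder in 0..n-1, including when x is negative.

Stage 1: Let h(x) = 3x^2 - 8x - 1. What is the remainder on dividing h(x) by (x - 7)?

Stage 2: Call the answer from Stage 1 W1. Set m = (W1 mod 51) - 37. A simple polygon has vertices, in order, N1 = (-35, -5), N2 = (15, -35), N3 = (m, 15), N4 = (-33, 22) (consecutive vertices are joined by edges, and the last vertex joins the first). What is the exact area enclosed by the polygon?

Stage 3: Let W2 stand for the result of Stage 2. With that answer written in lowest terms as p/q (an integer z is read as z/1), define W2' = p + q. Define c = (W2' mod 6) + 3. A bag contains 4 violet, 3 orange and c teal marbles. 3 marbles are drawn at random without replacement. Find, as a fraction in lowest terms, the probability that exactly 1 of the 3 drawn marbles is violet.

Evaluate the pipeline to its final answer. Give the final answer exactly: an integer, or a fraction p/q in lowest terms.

44/91

Stage 1: remainder = value at the root: 3*(7)^2 - 8*(7)^1 - 1 = (147) + (-56) + (-1) = 90; answer 90
Stage 2: W1 = 90; m = 2; cross terms: (-35*-35 - 15*-5)=1300, (15*15 - 2*-35)=295, (2*22 - -33*15)=539, (-33*-5 - -35*22)=935; twice the area = |3069| = 3069; area = 3069/2; answer 3069/2
Stage 3: W2 = 3069/2; threaded value p + q = 3071; c = 8; total draws C(15,3) = 455; favorable C(4,1)*C(11,2) = 220; P = 44/91; answer 44/91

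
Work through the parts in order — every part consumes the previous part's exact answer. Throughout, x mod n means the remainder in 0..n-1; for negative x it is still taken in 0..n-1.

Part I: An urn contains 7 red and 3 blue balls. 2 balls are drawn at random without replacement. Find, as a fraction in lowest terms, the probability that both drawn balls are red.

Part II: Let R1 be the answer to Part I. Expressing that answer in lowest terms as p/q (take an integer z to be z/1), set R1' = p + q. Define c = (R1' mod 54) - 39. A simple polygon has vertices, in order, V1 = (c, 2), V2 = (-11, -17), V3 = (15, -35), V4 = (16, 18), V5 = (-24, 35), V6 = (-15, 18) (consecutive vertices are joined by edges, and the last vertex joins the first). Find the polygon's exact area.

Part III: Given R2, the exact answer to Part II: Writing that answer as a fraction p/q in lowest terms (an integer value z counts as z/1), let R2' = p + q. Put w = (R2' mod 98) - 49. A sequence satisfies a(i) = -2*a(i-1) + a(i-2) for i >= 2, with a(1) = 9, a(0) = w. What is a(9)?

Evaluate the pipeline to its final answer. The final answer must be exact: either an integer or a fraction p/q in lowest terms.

27225

Part I: total draws C(10,2) = 45; favorable C(7,2) = 21; P = 7/15; answer 7/15
Part II: R1 = 7/15; threaded value p + q = 22; c = -17; cross terms: (-17*-17 - -11*2)=311, (-11*-35 - 15*-17)=640, (15*18 - 16*-35)=830, (16*35 - -24*18)=992, (-24*18 - -15*35)=93, (-15*2 - -17*18)=276; twice the area = |3142| = 3142; area = 1571; answer 1571
Part III: R2 = 1571; threaded value p + q = 1572; w = -45; a(2) = -2*(9) + 1*(-45) = -63; iterating: a(2)=-63, a(3)=135, a(4)=-333, a(5)=801, a(6)=-1935, a(7)=4671, a(8)=-11277, a(9)=27225; answer 27225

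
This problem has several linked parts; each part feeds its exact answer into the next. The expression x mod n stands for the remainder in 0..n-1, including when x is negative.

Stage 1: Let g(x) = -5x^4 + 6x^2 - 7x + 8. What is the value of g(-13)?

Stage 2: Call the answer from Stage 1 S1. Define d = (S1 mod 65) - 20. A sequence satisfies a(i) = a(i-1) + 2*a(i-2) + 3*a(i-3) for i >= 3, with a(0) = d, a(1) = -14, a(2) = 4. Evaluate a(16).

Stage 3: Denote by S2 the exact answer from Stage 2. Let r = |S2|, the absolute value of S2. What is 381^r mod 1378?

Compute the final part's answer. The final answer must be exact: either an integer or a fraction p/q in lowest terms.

841

Stage 1: -5*(-13)^4 + 6*(-13)^2 - 7*(-13)^1 + 8 = (-142805) + (1014) + (91) + (8) = -141692; answer -141692
Stage 2: S1 = -141692; d = -12; a(3) = 1*(4) + 2*(-14) + 3*(-12) = -60; iterating: a(3)=-60, a(4)=-94, a(5)=-202, a(6)=-570, a(7)=-1256, a(8)=-3002, a(9)=-7224, a(10)=-16996, a(11)=-40450, a(12)=-96114, a(13)=-228002, a(14)=-541580, a(15)=-1285926, a(16)=-3053092; answer -3053092
Stage 3: S2 = -3053092; r = 3053092; squarings mod 1378: 381^1=381, 381^2=471, 381^4=1361, 381^8=289, 381^16=841, 381^32=367, 381^64=1023, 381^128=627, 381^256=399, 381^512=731, 381^1024=1075, 381^2048=861, 381^4096=1335, 381^8192=471, 381^16384=1361, 381^32768=289, 381^65536=841, 381^131072=367, 381^262144=1023, 381^524288=627, 381^1048576=399, 381^2097152=731; 381^3053092 = 381^4 * 381^32 * 381^512 * 381^1024 * 381^4096 * 381^32768 * 381^131072 * 381^262144 * 381^524288 * 381^2097152 = 841 (mod 1378); answer 841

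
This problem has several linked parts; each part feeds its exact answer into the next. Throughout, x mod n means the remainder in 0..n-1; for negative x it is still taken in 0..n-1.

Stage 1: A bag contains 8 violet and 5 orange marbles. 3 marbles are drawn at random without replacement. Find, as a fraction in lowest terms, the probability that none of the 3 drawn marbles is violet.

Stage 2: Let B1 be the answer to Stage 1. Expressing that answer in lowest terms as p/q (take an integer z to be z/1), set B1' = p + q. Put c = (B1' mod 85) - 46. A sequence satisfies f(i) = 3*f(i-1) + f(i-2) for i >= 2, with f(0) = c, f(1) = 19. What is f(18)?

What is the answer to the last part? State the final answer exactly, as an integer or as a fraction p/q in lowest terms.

Stage 1: total draws C(13,3) = 286; favorable C(5,3) = 10; P = 5/143; answer 5/143
Stage 2: B1 = 5/143; threaded value p + q = 148; c = 17; f(2) = 3*(19) + 1*(17) = 74; iterating: f(2)=74, f(3)=241, f(4)=797, f(5)=2632, f(6)=8693, f(7)=28711, f(8)=94826, f(9)=313189, f(10)=1034393, f(11)=3416368, f(12)=11283497, f(13)=37266859, f(14)=123084074, f(15)=406519081, f(16)=1342641317, f(17)=4434443032, f(18)=14645970413; answer 14645970413

14645970413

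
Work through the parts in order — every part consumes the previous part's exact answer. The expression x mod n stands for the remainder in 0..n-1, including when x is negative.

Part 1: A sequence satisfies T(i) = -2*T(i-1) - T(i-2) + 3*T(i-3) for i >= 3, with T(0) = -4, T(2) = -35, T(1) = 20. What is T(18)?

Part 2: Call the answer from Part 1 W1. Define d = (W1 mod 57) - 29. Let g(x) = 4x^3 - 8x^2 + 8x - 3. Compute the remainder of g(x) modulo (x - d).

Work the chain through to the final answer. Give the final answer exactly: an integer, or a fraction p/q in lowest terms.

-67703

Part 1: T(3) = -2*(-35) - 1*(20) + 3*(-4) = 38; iterating: T(3)=38, T(4)=19, T(5)=-181, T(6)=457, T(7)=-676, T(8)=352, T(9)=1343, T(10)=-5066, T(11)=9845, T(12)=-10595, T(13)=-3853, T(14)=47836, T(15)=-123604, T(16)=187813, T(17)=-108514, T(18)=-341597; answer -341597
Part 2: W1 = -341597; d = -25; remainder = value at the root: 4*(-25)^3 - 8*(-25)^2 + 8*(-25)^1 - 3 = (-62500) + (-5000) + (-200) + (-3) = -67703; answer -67703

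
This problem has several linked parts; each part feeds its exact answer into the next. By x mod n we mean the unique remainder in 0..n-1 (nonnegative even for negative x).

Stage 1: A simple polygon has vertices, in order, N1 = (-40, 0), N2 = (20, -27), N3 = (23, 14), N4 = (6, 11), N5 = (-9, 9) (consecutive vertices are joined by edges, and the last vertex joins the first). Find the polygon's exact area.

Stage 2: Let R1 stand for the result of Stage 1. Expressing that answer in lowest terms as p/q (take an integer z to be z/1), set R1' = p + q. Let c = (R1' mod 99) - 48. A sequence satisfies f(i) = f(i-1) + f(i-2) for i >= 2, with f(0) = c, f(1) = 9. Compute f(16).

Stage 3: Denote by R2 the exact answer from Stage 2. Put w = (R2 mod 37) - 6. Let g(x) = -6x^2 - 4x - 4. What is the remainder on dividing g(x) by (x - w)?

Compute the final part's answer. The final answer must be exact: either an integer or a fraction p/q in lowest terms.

-196

Stage 1: cross terms: (-40*-27 - 20*0)=1080, (20*14 - 23*-27)=901, (23*11 - 6*14)=169, (6*9 - -9*11)=153, (-9*0 - -40*9)=360; twice the area = |2663| = 2663; area = 2663/2; answer 2663/2
Stage 2: R1 = 2663/2; threaded value p + q = 2665; c = 43; f(2) = 1*(9) + 1*(43) = 52; iterating: f(2)=52, f(3)=61, f(4)=113, f(5)=174, f(6)=287, f(7)=461, f(8)=748, f(9)=1209, f(10)=1957, f(11)=3166, f(12)=5123, f(13)=8289, f(14)=13412, f(15)=21701, f(16)=35113; answer 35113
Stage 3: R2 = 35113; w = -6; remainder = value at the root: -6*(-6)^2 - 4*(-6)^1 - 4 = (-216) + (24) + (-4) = -196; answer -196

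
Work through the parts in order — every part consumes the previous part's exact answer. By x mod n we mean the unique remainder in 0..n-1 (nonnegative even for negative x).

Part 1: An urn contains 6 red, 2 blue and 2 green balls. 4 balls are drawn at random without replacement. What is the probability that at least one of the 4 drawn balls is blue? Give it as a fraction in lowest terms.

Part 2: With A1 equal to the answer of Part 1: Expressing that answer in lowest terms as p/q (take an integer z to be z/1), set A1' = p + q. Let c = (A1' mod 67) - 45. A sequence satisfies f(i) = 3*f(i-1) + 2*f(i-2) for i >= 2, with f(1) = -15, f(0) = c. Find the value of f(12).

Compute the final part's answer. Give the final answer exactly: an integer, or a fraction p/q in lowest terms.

-37847785

Part 1: total draws C(10,4) = 210; complement C(8,4) = 70; favorable 210 - 70 = 140; P = 2/3; answer 2/3
Part 2: A1 = 2/3; threaded value p + q = 5; c = -40; f(2) = 3*(-15) + 2*(-40) = -125; iterating: f(2)=-125, f(3)=-405, f(4)=-1465, f(5)=-5205, f(6)=-18545, f(7)=-66045, f(8)=-235225, f(9)=-837765, f(10)=-2983745, f(11)=-10626765, f(12)=-37847785; answer -37847785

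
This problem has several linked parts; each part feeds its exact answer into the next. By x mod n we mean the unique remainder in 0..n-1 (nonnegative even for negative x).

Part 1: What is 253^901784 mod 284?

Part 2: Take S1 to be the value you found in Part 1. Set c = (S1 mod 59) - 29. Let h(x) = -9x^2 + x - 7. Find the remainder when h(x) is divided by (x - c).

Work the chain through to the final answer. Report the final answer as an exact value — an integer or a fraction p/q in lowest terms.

Part 1: squarings mod 284: 253^1=253, 253^2=109, 253^4=237, 253^8=221, 253^16=277, 253^32=49, 253^64=129, 253^128=169, 253^256=161, 253^512=77, 253^1024=249, 253^2048=89, 253^4096=253, 253^8192=109, 253^16384=237, 253^32768=221, 253^65536=277, 253^131072=49, 253^262144=129, 253^524288=169; 253^901784 = 253^8 * 253^16 * 253^128 * 253^512 * 253^16384 * 253^32768 * 253^65536 * 253^262144 * 253^524288 = 249 (mod 284); answer 249
Part 2: S1 = 249; c = -16; remainder = value at the root: -9*(-16)^2 + 1*(-16)^1 - 7 = (-2304) + (-16) + (-7) = -2327; answer -2327

-2327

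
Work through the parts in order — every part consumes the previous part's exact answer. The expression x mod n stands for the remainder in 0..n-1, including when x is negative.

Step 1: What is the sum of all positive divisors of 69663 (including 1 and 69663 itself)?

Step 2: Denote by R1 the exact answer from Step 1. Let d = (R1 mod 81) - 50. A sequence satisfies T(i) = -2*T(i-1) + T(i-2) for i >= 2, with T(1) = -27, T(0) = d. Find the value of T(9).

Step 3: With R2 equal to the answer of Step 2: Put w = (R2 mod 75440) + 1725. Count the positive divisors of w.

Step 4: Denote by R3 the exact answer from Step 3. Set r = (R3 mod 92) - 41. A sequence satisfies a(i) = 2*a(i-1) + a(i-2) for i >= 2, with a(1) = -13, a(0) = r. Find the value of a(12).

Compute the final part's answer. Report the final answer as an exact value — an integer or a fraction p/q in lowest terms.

-369633

Step 1: 69663 = 3 * 11 * 2111; sigma = (1 + 3) * (1 + 11) * (1 + 2111) = 4 * 12 * 2112 = 101376; answer 101376
Step 2: R1 = 101376; d = -5; T(2) = -2*(-27) + 1*(-5) = 49; iterating: T(2)=49, T(3)=-125, T(4)=299, T(5)=-723, T(6)=1745, T(7)=-4213, T(8)=10171, T(9)=-24555; answer -24555
Step 3: R2 = -24555; w = 52610; 52610 = 2 * 5 * 5261; number of divisors = (1+1) * (1+1) * (1+1) = 8; answer 8
Step 4: R3 = 8; r = -33; a(2) = 2*(-13) + 1*(-33) = -59; iterating: a(2)=-59, a(3)=-131, a(4)=-321, a(5)=-773, a(6)=-1867, a(7)=-4507, a(8)=-10881, a(9)=-26269, a(10)=-63419, a(11)=-153107, a(12)=-369633; answer -369633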